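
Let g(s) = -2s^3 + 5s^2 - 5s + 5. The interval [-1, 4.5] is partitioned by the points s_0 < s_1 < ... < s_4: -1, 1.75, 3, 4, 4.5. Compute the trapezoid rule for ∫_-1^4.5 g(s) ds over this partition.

Subinterval widths: 2.75, 1.25, 1, 0.5.
g(-1) = 17, g(1.75) = 0.84375, g(3) = -19, g(4) = -63, g(4.5) = -98.5.
On each subinterval the trapezoid contributes (Δs_i/2)·[g(s_{i-1}) + g(s_i)].
Sum = -68.1875.

-68.1875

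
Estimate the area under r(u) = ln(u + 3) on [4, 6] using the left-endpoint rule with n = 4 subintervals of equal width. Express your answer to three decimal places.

Δu = (6 − 4)/4 = 0.5.
Left endpoints: 4, 4.5, 5, 5.5.
r(4) ≈ 1.946, r(4.5) ≈ 2.015, r(5) ≈ 2.079, r(5.5) ≈ 2.140.
Sum = Δu · [r(4) + r(4.5) + r(5) + r(5.5)].
Sum ≈ 4.090.

4.090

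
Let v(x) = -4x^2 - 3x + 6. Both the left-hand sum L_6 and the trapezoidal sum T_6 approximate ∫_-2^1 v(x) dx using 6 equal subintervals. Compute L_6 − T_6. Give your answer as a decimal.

-0.75

L_6 = 9.25.
T_6 = 10.
L_6 − T_6 = -0.75.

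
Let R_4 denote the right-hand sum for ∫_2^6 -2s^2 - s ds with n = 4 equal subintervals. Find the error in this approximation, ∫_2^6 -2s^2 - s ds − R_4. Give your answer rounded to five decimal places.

35.33333

Exact integral: ∫_2^6 f(s) ds ≈ -154.6666667.
R_4 = -190.
Error ≈ -154.6666667 − (-190) ≈ 35.33333.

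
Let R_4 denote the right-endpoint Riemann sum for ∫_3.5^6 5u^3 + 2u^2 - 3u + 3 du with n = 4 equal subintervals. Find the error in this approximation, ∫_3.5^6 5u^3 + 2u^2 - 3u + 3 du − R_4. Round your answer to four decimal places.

Exact integral: ∫_3.5^6 f(u) du ≈ 1519.713542.
R_4 ≈ 1814.643555.
Error ≈ 1519.713542 − 1814.643555 ≈ -294.9300.

-294.9300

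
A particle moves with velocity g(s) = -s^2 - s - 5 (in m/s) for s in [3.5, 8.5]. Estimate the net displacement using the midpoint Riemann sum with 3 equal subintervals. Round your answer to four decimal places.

Δs = (8.5 − 3.5)/3 = 5/3.
Midpoints: 13/3, 6, 23/3.
g(13/3) = -253/9, g(6) = -47, g(23/3) = -643/9.
Sum = Δs · [g(13/3) + g(6) + g(23/3)].
Sum ≈ -244.2593.

-244.2593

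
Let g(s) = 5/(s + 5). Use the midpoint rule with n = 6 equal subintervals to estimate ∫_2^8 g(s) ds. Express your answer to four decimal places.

Δs = (8 − 2)/6 = 1.
Midpoints: 2.5, 3.5, 4.5, 5.5, 6.5, 7.5.
g(2.5) = 2/3, g(3.5) = 10/17, g(4.5) = 10/19, g(5.5) = 10/21, g(6.5) = 10/23, g(7.5) = 0.4.
Sum = Δs · [g(2.5) + g(3.5) + g(4.5) + ...].
Sum ≈ 3.0922.

3.0922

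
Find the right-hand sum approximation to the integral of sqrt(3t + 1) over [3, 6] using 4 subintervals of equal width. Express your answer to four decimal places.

11.8196

Δt = (6 − 3)/4 = 0.75.
Right endpoints: 3.75, 4.5, 5.25, 6.
f(3.75) ≈ 3.5000, f(4.5) ≈ 3.8079, f(5.25) ≈ 4.0927, f(6) ≈ 4.3589.
Sum = Δt · [f(3.75) + f(4.5) + f(5.25) + f(6)].
Sum ≈ 11.8196.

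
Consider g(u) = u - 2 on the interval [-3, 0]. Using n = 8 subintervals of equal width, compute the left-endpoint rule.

Δu = (0 − (-3))/8 = 0.375.
Left endpoints: -3, -2.625, -2.25, -1.875, -1.5, -1.125, -0.75, -0.375.
g(-3) = -5, g(-2.625) = -4.625, g(-2.25) = -4.25, g(-1.875) = -3.875, g(-1.5) = -3.5, g(-1.125) = -3.125, g(-0.75) = -2.75, g(-0.375) = -2.375.
Sum = Δu · [g(-3) + g(-2.625) + g(-2.25) + ...].
Sum = -11.0625.

-11.0625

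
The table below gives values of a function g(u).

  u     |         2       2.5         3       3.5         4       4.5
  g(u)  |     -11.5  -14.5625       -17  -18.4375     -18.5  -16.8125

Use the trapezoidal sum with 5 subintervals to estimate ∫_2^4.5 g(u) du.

-41.328125

Δu = 0.5.
T_5 = (0.5/2)·[(-11.5) + 2·(-14.5625) + 2·(-17) + 2·(-18.4375) + 2·(-18.5) + (-16.8125)] = -41.328125.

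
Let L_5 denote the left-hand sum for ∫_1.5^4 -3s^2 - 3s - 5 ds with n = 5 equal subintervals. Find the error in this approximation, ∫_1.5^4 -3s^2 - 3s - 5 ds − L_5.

Exact integral: ∫_1.5^4 f(s) ds = -93.75.
L_5 = -81.875.
Error = -93.75 − (-81.875) = -11.875.

-11.875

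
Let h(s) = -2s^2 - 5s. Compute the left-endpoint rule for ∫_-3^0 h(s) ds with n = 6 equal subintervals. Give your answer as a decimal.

Δs = (0 − (-3))/6 = 0.5.
Left endpoints: -3, -2.5, -2, -1.5, -1, -0.5.
h(-3) = -3, h(-2.5) = 0, h(-2) = 2, h(-1.5) = 3, h(-1) = 3, h(-0.5) = 2.
Sum = Δs · [h(-3) + h(-2.5) + h(-2) + ...].
Sum = 3.5.

3.5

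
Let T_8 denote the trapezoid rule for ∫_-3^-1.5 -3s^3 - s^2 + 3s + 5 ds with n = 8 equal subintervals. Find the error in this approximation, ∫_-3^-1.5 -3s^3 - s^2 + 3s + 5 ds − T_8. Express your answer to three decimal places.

-0.169

Exact integral: ∫_-3^-1.5 f(s) ds = 46.453125.
T_8 ≈ 46.62231.
Error ≈ 46.453125 − 46.62231 ≈ -0.169.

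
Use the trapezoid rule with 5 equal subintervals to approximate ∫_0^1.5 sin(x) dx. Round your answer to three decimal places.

Δx = (1.5 − 0)/5 = 0.3.
f(0) ≈ 0.000, f(0.3) ≈ 0.296, f(0.6) ≈ 0.565, f(0.9) ≈ 0.783, f(1.2) ≈ 0.932, f(1.5) ≈ 0.997.
T_5 = (Δx/2)·[f(x_0) + 2f(x_1) + ... + 2f(x_{4}) + f(x_5)].
Sum ≈ 0.922.

0.922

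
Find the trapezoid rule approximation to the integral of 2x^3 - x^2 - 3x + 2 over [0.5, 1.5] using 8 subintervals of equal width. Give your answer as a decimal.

0.4296875

Δx = (1.5 − 0.5)/8 = 0.125.
f(0.5) = 0.5, f(0.625) = 0.22265625, f(0.75) = 0.03125, f(0.875) = -0.05078125, f(1) = 0, f(1.125) = 0.20703125, f(1.25) = 0.59375, f(1.375) = 1.18359375, f(1.5) = 2.
T_8 = (Δx/2)·[f(x_0) + 2f(x_1) + ... + 2f(x_{7}) + f(x_8)].
Sum = 0.4296875.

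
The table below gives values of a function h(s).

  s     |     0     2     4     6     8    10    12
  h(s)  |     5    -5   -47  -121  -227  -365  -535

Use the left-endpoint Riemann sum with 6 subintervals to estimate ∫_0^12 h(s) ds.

Δs = 2.
Sum = 2·[5 + (-5) + (-47) + (-121) + (-227) + (-365)] = -1520.

-1520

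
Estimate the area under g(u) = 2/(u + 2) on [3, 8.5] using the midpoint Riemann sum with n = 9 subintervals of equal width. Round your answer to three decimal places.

1.483

Δu = (8.5 − 3)/9 = 11/18.
Midpoints: 119/36, 47/12, 163/36, 185/36, 5.75, 229/36, 251/36, 91/12, 295/36.
g(119/36) = 72/191, g(47/12) = 24/71, g(163/36) = 72/235, g(185/36) = 72/257, g(5.75) = 8/31, g(229/36) = 72/301, g(251/36) = 72/323, g(91/12) = 24/115, g(295/36) = 72/367.
Sum = Δu · [g(119/36) + g(47/12) + g(163/36) + ...].
Sum ≈ 1.483.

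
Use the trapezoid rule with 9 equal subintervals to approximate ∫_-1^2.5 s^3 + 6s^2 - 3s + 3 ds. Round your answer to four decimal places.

46.1184

Δs = (2.5 − (-1))/9 = 7/18.
f(-1) = 11, f(-11/18) = 39925/5832, f(-2/9) = 2881/729, f(1/6) = 577/216, f(5/9) = 2447/729, f(17/18) = 37097/5832, f(4/3) = 325/27, f(31/18) = 120943/5832, f(19/9) = 23923/729, f(2.5) = 48.625.
T_9 = (Δs/2)·[f(s_0) + 2f(s_1) + ... + 2f(s_{8}) + f(s_9)].
Sum ≈ 46.1184.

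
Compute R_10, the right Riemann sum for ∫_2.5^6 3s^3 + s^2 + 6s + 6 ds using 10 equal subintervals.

1236.62765625

Δs = (6 − 2.5)/10 = 0.35.
Right endpoints: 2.85, 3.2, 3.55, 3.9, 4.25, 4.6, 4.95, 5.3, 5.65, 6.
f(2.85) = 100.669875, f(3.2) = 133.744, f(3.55) = 174.119125, f(3.9) = 222.567, f(4.25) = 279.859375, f(4.6) = 346.768, f(4.95) = 424.064625, f(5.3) = 512.521, f(5.65) = 612.908875, f(6) = 726.
Sum = Δs · [f(2.85) + f(3.2) + f(3.55) + ...].
Sum = 1236.62765625.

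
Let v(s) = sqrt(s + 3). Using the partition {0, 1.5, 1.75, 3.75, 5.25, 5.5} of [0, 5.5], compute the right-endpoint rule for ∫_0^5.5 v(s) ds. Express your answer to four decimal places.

13.9603

Subinterval widths: 1.5, 0.25, 2, 1.5, 0.25.
Right endpoints: 1.5, 1.75, 3.75, 5.25, 5.5.
v(1.5) ≈ 2.1213, v(1.75) ≈ 2.1794, v(3.75) ≈ 2.5981, v(5.25) ≈ 2.8723, v(5.5) ≈ 2.9155.
Sum = Σ Δs_i · v(s_i).
Sum ≈ 13.9603.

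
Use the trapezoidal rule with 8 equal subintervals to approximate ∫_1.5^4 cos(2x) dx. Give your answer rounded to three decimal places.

0.410

Δx = (4 − 1.5)/8 = 0.3125.
f(1.5) ≈ -0.990, f(1.8125) ≈ -0.885, f(2.125) ≈ -0.446, f(2.4375) ≈ 0.162, f(2.75) ≈ 0.709, f(3.0625) ≈ 0.988, f(3.375) ≈ 0.893, f(3.6875) ≈ 0.461, f(4) ≈ -0.146.
T_8 = (Δx/2)·[f(x_0) + 2f(x_1) + ... + 2f(x_{7}) + f(x_8)].
Sum ≈ 0.410.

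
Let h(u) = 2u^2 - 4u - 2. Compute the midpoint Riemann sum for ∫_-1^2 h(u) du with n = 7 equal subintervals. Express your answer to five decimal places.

-6.09184

Δu = (2 − (-1))/7 = 3/7.
Midpoints: -11/14, -5/14, 1/14, 0.5, 13/14, 19/14, 25/14.
h(-11/14) = 233/98, h(-5/14) = -31/98, h(1/14) = -223/98, h(0.5) = -3.5, h(13/14) = -391/98, h(19/14) = -367/98, h(25/14) = -271/98.
Sum = Δu · [h(-11/14) + h(-5/14) + h(1/14) + ...].
Sum ≈ -6.09184.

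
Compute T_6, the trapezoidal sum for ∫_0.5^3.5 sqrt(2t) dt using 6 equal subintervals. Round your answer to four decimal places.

Δt = (3.5 − 0.5)/6 = 0.5.
f(0.5) ≈ 1.0000, f(1) ≈ 1.4142, f(1.5) ≈ 1.7321, f(2) ≈ 2.0000, f(2.5) ≈ 2.2361, f(3) ≈ 2.4495, f(3.5) ≈ 2.6458.
T_6 = (Δt/2)·[f(t_0) + 2f(t_1) + ... + 2f(t_{5}) + f(t_6)].
Sum ≈ 5.8273.

5.8273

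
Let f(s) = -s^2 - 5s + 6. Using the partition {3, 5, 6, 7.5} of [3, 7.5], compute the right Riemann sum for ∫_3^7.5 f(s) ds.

Subinterval widths: 2, 1, 1.5.
Right endpoints: 5, 6, 7.5.
f(5) = -44, f(6) = -60, f(7.5) = -87.75.
Sum = Σ Δs_i · f(s_i).
Sum = -279.625.

-279.625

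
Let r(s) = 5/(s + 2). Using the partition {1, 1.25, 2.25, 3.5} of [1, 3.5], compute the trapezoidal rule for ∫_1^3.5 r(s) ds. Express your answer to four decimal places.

3.0616

Subinterval widths: 0.25, 1, 1.25.
r(1) = 5/3, r(1.25) = 20/13, r(2.25) = 20/17, r(3.5) = 10/11.
On each subinterval the trapezoid contributes (Δs_i/2)·[r(s_{i-1}) + r(s_i)].
Sum ≈ 3.0616.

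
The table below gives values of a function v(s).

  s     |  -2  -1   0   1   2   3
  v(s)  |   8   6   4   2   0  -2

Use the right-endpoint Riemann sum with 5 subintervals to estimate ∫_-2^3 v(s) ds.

10

Δs = 1.
Sum = 1·[6 + 4 + 2 + 0 + (-2)] = 10.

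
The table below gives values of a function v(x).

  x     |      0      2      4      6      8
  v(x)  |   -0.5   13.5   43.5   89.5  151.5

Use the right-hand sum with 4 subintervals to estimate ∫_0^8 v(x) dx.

596

Δx = 2.
Sum = 2·[13.5 + 43.5 + 89.5 + 151.5] = 596.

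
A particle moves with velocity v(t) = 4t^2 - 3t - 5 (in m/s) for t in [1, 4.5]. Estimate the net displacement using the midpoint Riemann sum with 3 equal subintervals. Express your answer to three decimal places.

72.204

Δt = (4.5 − 1)/3 = 7/6.
Midpoints: 19/12, 2.75, 47/12.
v(19/12) = 5/18, v(2.75) = 17, v(47/12) = 803/18.
Sum = Δt · [v(19/12) + v(2.75) + v(47/12)].
Sum ≈ 72.204.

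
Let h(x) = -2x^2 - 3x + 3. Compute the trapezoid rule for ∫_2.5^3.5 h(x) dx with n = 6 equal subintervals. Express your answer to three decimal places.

Δx = (3.5 − 2.5)/6 = 1/6.
h(2.5) = -17, h(8/3) = -173/9, h(17/6) = -194/9, h(3) = -24, h(19/6) = -239/9, h(10/3) = -263/9, h(3.5) = -32.
T_6 = (Δx/2)·[h(x_0) + 2h(x_1) + ... + 2h(x_{5}) + h(x_6)].
Sum ≈ -24.176.

-24.176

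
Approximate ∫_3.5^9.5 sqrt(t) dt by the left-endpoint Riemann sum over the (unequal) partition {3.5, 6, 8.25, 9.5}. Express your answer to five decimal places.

13.77878

Subinterval widths: 2.5, 2.25, 1.25.
Left endpoints: 3.5, 6, 8.25.
f(3.5) ≈ 1.87083, f(6) ≈ 2.44949, f(8.25) ≈ 2.87228.
Sum = Σ Δt_i · f(t_i).
Sum ≈ 13.77878.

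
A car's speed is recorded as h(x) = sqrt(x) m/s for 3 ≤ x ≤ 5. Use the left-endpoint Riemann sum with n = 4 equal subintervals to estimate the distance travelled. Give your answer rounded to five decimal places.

Δx = (5 − 3)/4 = 0.5.
Left endpoints: 3, 3.5, 4, 4.5.
h(3) ≈ 1.73205, h(3.5) ≈ 1.87083, h(4) ≈ 2.00000, h(4.5) ≈ 2.12132.
Sum = Δx · [h(3) + h(3.5) + h(4) + h(4.5)].
Sum ≈ 3.86210.

3.86210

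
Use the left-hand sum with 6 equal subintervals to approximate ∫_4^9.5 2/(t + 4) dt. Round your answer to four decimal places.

Δt = (9.5 − 4)/6 = 11/12.
Left endpoints: 4, 59/12, 35/6, 6.75, 23/3, 103/12.
f(4) = 0.25, f(59/12) = 24/107, f(35/6) = 12/59, f(6.75) = 8/43, f(23/3) = 6/35, f(103/12) = 24/151.
Sum = Δt · [f(4) + f(59/12) + f(35/6) + ...].
Sum ≈ 1.0946.

1.0946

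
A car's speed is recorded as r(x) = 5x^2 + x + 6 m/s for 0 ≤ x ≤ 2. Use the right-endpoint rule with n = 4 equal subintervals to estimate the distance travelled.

Δx = (2 − 0)/4 = 0.5.
Right endpoints: 0.5, 1, 1.5, 2.
r(0.5) = 7.75, r(1) = 12, r(1.5) = 18.75, r(2) = 28.
Sum = Δx · [r(0.5) + r(1) + r(1.5) + r(2)].
Sum = 33.25.

33.25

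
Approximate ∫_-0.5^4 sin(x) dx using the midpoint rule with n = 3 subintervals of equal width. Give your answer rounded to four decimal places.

Δx = (4 − (-0.5))/3 = 1.5.
Midpoints: 0.25, 1.75, 3.25.
f(0.25) ≈ 0.2474, f(1.75) ≈ 0.9840, f(3.25) ≈ -0.1082.
Sum = Δx · [f(0.25) + f(1.75) + f(3.25)].
Sum ≈ 1.6848.

1.6848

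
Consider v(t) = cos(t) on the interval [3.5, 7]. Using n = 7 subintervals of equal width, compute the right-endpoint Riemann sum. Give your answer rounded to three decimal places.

1.409

Δt = (7 − 3.5)/7 = 0.5.
Right endpoints: 4, 4.5, 5, 5.5, 6, 6.5, 7.
v(4) ≈ -0.654, v(4.5) ≈ -0.211, v(5) ≈ 0.284, v(5.5) ≈ 0.709, v(6) ≈ 0.960, v(6.5) ≈ 0.977, v(7) ≈ 0.754.
Sum = Δt · [v(4) + v(4.5) + v(5) + ...].
Sum ≈ 1.409.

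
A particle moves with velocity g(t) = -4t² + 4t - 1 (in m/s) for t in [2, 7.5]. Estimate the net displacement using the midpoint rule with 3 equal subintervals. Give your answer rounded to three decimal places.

Δt = (7.5 − 2)/3 = 11/6.
Midpoints: 35/12, 4.75, 79/12.
g(35/12) = -841/36, g(4.75) = -72.25, g(79/12) = -5329/36.
Sum = Δt · [g(35/12) + g(4.75) + g(79/12)].
Sum ≈ -446.671.

-446.671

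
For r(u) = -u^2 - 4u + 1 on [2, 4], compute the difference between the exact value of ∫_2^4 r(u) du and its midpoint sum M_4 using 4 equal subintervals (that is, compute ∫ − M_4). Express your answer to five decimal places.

-0.04167

Exact integral: ∫_2^4 r(u) du ≈ -40.6666667.
M_4 = -40.625.
Error ≈ -40.6666667 − (-40.625) ≈ -0.04167.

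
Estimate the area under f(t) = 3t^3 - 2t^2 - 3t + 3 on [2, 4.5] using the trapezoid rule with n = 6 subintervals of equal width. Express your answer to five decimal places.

225.22642

Δt = (4.5 − 2)/6 = 5/12.
f(2) = 13, f(29/12) = 5071/192, f(17/6) = 3361/72, f(3.25) = 75.109375, f(11/3) = 113, f(49/12) = 93113/576, f(4.5) = 222.375.
T_6 = (Δt/2)·[f(t_0) + 2f(t_1) + ... + 2f(t_{5}) + f(t_6)].
Sum ≈ 225.22642.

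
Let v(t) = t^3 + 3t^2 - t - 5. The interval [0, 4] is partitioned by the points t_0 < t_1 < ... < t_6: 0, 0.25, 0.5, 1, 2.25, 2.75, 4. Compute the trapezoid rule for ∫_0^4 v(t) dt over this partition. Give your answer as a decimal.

107.18359375

Subinterval widths: 0.25, 0.25, 0.5, 1.25, 0.5, 1.25.
v(0) = -5, v(0.25) = -5.046875, v(0.5) = -4.625, v(1) = -2, v(2.25) = 19.328125, v(2.75) = 35.734375, v(4) = 103.
On each subinterval the trapezoid contributes (Δt_i/2)·[v(t_{i-1}) + v(t_i)].
Sum = 107.18359375.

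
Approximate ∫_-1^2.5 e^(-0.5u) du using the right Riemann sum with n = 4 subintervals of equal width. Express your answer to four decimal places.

Δu = (2.5 − (-1))/4 = 0.875.
Right endpoints: -0.125, 0.75, 1.625, 2.5.
f(-0.125) ≈ 1.0645, f(0.75) ≈ 0.6873, f(1.625) ≈ 0.4437, f(2.5) ≈ 0.2865.
Sum = Δu · [f(-0.125) + f(0.75) + f(1.625) + f(2.5)].
Sum ≈ 2.1718.

2.1718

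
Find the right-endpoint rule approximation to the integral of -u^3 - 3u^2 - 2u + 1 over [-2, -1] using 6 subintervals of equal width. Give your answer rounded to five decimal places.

Δu = (-1 − (-2))/6 = 1/6.
Right endpoints: -11/6, -5/3, -1.5, -4/3, -7/6, -1.
f(-11/6) = 161/216, f(-5/3) = 17/27, f(-1.5) = 0.625, f(-4/3) = 19/27, f(-7/6) = 181/216, f(-1) = 1.
Sum = Δu · [f(-11/6) + f(-5/3) + f(-1.5) + ...].
Sum ≈ 0.75694.

0.75694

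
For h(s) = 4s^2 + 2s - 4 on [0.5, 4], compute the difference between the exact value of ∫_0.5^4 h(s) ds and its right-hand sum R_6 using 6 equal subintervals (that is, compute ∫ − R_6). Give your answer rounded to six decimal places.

Exact integral: ∫_0.5^4 h(s) ds ≈ 86.91666667.
R_6 ≈ 108.12731481.
Error ≈ 86.91666667 − 108.12731481 ≈ -21.210648.

-21.210648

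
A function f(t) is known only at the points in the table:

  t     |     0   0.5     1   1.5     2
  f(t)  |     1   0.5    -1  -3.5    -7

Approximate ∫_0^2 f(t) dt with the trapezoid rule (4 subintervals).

Δt = 0.5.
T_4 = (0.5/2)·[1 + 2·0.5 + 2·(-1) + 2·(-3.5) + (-7)] = -3.5.

-3.5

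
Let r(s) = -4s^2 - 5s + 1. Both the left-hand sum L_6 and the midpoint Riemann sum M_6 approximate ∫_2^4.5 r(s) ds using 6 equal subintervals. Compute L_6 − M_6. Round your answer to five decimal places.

L_6 ≈ -133.1018519.
M_6 ≈ -148.8136574.
L_6 − M_6 ≈ 15.71181.

15.71181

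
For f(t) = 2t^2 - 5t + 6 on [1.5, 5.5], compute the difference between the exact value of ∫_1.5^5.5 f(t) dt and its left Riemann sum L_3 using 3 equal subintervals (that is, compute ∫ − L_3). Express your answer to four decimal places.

21.6296

Exact integral: ∫_1.5^5.5 f(t) dt ≈ 62.666667.
L_3 ≈ 41.037037.
Error ≈ 62.666667 − 41.037037 ≈ 21.6296.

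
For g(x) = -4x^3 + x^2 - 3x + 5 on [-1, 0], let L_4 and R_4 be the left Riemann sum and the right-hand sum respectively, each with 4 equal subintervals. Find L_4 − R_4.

L_4 = 8.90625.
R_4 = 6.90625.
L_4 − R_4 = 2.

2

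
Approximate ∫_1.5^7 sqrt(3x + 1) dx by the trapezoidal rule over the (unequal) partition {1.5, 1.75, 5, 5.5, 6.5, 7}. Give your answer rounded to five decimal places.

19.87400

Subinterval widths: 0.25, 3.25, 0.5, 1, 0.5.
f(1.5) ≈ 2.34521, f(1.75) ≈ 2.50000, f(5) ≈ 4.00000, f(5.5) ≈ 4.18330, f(6.5) ≈ 4.52769, f(7) ≈ 4.69042.
On each subinterval the trapezoid contributes (Δx_i/2)·[f(x_{i-1}) + f(x_i)].
Sum ≈ 19.87400.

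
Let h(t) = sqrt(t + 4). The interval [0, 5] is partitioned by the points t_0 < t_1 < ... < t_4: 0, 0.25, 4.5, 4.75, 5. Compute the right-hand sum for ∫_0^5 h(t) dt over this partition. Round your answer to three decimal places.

14.396

Subinterval widths: 0.25, 4.25, 0.25, 0.25.
Right endpoints: 0.25, 4.5, 4.75, 5.
h(0.25) ≈ 2.062, h(4.5) ≈ 2.915, h(4.75) ≈ 2.958, h(5) ≈ 3.000.
Sum = Σ Δt_i · h(t_i).
Sum ≈ 14.396.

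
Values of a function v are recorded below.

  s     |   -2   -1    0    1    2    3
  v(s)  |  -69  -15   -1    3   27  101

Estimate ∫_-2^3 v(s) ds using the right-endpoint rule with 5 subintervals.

Δs = 1.
Sum = 1·[(-15) + (-1) + 3 + 27 + 101] = 115.

115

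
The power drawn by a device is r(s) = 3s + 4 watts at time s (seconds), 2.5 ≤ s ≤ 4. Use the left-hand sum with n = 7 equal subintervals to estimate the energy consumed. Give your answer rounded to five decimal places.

20.14286

Δs = (4 − 2.5)/7 = 3/14.
Left endpoints: 2.5, 19/7, 41/14, 22/7, 47/14, 25/7, 53/14.
r(2.5) = 11.5, r(19/7) = 85/7, r(41/14) = 179/14, r(22/7) = 94/7, r(47/14) = 197/14, r(25/7) = 103/7, r(53/14) = 215/14.
Sum = Δs · [r(2.5) + r(19/7) + r(41/14) + ...].
Sum ≈ 20.14286.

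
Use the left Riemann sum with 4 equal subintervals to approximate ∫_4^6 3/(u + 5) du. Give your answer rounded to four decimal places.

0.6174

Δu = (6 − 4)/4 = 0.5.
Left endpoints: 4, 4.5, 5, 5.5.
f(4) = 1/3, f(4.5) = 6/19, f(5) = 0.3, f(5.5) = 2/7.
Sum = Δu · [f(4) + f(4.5) + f(5) + f(5.5)].
Sum ≈ 0.6174.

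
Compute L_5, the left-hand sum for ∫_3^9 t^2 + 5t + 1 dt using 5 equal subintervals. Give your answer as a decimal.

360.24

Δt = (9 − 3)/5 = 1.2.
Left endpoints: 3, 4.2, 5.4, 6.6, 7.8.
f(3) = 25, f(4.2) = 39.64, f(5.4) = 57.16, f(6.6) = 77.56, f(7.8) = 100.84.
Sum = Δt · [f(3) + f(4.2) + f(5.4) + f(6.6) + f(7.8)].
Sum = 360.24.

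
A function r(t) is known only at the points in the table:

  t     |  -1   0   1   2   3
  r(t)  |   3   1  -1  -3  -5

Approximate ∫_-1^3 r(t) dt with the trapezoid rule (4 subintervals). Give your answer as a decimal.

-4

Δt = 1.
T_4 = (1/2)·[3 + 2·1 + 2·(-1) + 2·(-3) + (-5)] = -4.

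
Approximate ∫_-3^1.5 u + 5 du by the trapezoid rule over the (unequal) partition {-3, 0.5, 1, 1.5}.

19.125

Subinterval widths: 3.5, 0.5, 0.5.
f(-3) = 2, f(0.5) = 5.5, f(1) = 6, f(1.5) = 6.5.
On each subinterval the trapezoid contributes (Δu_i/2)·[f(u_{i-1}) + f(u_i)].
Sum = 19.125.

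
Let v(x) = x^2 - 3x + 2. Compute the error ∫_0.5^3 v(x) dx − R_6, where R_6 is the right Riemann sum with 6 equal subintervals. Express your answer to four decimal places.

Exact integral: ∫_0.5^3 v(x) dx ≈ 0.833333.
R_6 ≈ 1.166088.
Error ≈ 0.833333 − 1.166088 ≈ -0.3328.

-0.3328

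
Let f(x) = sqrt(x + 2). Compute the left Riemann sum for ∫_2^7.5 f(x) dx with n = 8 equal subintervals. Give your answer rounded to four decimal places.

Δx = (7.5 − 2)/8 = 0.6875.
Left endpoints: 2, 2.6875, 3.375, 4.0625, 4.75, 5.4375, 6.125, 6.8125.
f(2) ≈ 2.0000, f(2.6875) ≈ 2.1651, f(3.375) ≈ 2.3184, f(4.0625) ≈ 2.4622, f(4.75) ≈ 2.5981, f(5.4375) ≈ 2.7272, f(6.125) ≈ 2.8504, f(6.8125) ≈ 2.9686.
Sum = Δx · [f(2) + f(2.6875) + f(3.375) + ...].
Sum ≈ 13.8118.

13.8118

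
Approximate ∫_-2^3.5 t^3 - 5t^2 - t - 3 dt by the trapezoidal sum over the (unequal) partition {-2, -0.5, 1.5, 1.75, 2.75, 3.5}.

Subinterval widths: 1.5, 2, 0.25, 1, 0.75.
f(-2) = -29, f(-0.5) = -3.875, f(1.5) = -12.375, f(1.75) = -14.703125, f(2.75) = -22.765625, f(3.5) = -24.875.
On each subinterval the trapezoid contributes (Δt_i/2)·[f(t_{i-1}) + f(t_i)].
Sum = -80.890625.

-80.890625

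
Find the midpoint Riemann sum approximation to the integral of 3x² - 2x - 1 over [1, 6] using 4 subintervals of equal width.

Δx = (6 − 1)/4 = 1.25.
Midpoints: 1.625, 2.875, 4.125, 5.375.
f(1.625) = 3.671875, f(2.875) = 18.046875, f(4.125) = 41.796875, f(5.375) = 74.921875.
Sum = Δx · [f(1.625) + f(2.875) + f(4.125) + f(5.375)].
Sum = 173.046875.

173.046875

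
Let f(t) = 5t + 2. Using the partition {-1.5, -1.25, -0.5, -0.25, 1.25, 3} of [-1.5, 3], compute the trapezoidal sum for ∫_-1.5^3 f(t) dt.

Subinterval widths: 0.25, 0.75, 0.25, 1.5, 1.75.
f(-1.5) = -5.5, f(-1.25) = -4.25, f(-0.5) = -0.5, f(-0.25) = 0.75, f(1.25) = 8.25, f(3) = 17.
On each subinterval the trapezoid contributes (Δt_i/2)·[f(t_{i-1}) + f(t_i)].
Sum = 25.875.

25.875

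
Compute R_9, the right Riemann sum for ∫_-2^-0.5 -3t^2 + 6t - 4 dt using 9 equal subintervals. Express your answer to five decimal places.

Δt = (-0.5 − (-2))/9 = 1/6.
Right endpoints: -11/6, -5/3, -1.5, -4/3, -7/6, -1, -5/6, -2/3, -0.5.
f(-11/6) = -301/12, f(-5/3) = -67/3, f(-1.5) = -19.75, f(-4/3) = -52/3, f(-7/6) = -181/12, f(-1) = -13, f(-5/6) = -133/12, f(-2/3) = -28/3, f(-0.5) = -7.75.
Sum = Δt · [f(-11/6) + f(-5/3) + f(-1.5) + ...].
Sum ≈ -23.45833.

-23.45833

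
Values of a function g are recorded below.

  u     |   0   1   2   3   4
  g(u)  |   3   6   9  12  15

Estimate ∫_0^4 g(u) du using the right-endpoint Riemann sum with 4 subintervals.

Δu = 1.
Sum = 1·[6 + 9 + 12 + 15] = 42.

42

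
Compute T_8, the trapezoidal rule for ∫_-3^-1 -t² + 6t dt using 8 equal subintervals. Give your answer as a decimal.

-32.6875

Δt = (-1 − (-3))/8 = 0.25.
f(-3) = -27, f(-2.75) = -24.0625, f(-2.5) = -21.25, f(-2.25) = -18.5625, f(-2) = -16, f(-1.75) = -13.5625, f(-1.5) = -11.25, f(-1.25) = -9.0625, f(-1) = -7.
T_8 = (Δt/2)·[f(t_0) + 2f(t_1) + ... + 2f(t_{7}) + f(t_8)].
Sum = -32.6875.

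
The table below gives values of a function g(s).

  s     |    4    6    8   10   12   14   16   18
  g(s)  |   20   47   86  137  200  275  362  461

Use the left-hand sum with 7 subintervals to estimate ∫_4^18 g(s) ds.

Δs = 2.
Sum = 2·[20 + 47 + 86 + 137 + 200 + 275 + 362] = 2254.

2254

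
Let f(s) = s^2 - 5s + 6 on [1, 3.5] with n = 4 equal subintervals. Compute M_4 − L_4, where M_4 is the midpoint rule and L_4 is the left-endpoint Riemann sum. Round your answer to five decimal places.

M_4 ≈ 0.7519531.
L_4 = 1.38671875.
M_4 − L_4 ≈ -0.63477.

-0.63477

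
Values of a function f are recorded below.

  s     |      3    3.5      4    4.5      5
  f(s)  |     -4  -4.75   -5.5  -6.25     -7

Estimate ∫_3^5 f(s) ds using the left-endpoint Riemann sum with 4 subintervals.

Δs = 0.5.
Sum = 0.5·[(-4) + (-4.75) + (-5.5) + (-6.25)] = -10.25.

-10.25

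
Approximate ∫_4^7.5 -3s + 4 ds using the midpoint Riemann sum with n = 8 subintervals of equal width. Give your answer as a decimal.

-46.375

Δs = (7.5 − 4)/8 = 0.4375.
Midpoints: 4.21875, 4.65625, 5.09375, 5.53125, 5.96875, 6.40625, 6.84375, 7.28125.
f(4.21875) = -8.65625, f(4.65625) = -9.96875, f(5.09375) = -11.28125, f(5.53125) = -12.59375, f(5.96875) = -13.90625, f(6.40625) = -15.21875, f(6.84375) = -16.53125, f(7.28125) = -17.84375.
Sum = Δs · [f(4.21875) + f(4.65625) + f(5.09375) + ...].
Sum = -46.375.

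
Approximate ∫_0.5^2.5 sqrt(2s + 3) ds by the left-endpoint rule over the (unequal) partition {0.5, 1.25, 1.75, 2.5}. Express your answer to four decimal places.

4.5847

Subinterval widths: 0.75, 0.5, 0.75.
Left endpoints: 0.5, 1.25, 1.75.
f(0.5) ≈ 2.0000, f(1.25) ≈ 2.3452, f(1.75) ≈ 2.5495.
Sum = Σ Δs_i · f(s_i).
Sum ≈ 4.5847.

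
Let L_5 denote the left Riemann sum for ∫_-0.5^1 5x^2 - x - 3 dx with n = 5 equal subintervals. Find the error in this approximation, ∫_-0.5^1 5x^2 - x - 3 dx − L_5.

0.225

Exact integral: ∫_-0.5^1 f(x) dx = -3.
L_5 = -3.225.
Error = -3 − (-3.225) = 0.225.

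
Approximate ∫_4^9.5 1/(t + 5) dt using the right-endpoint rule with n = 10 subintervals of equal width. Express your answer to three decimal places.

0.466

Δt = (9.5 − 4)/10 = 0.55.
Right endpoints: 4.55, 5.1, 5.65, 6.2, 6.75, 7.3, 7.85, 8.4, 8.95, 9.5.
f(4.55) = 20/191, f(5.1) = 10/101, f(5.65) = 20/213, f(6.2) = 5/56, f(6.75) = 4/47, f(7.3) = 10/123, f(7.85) = 20/257, f(8.4) = 5/67, f(8.95) = 20/279, f(9.5) = 2/29.
Sum = Δt · [f(4.55) + f(5.1) + f(5.65) + ...].
Sum ≈ 0.466.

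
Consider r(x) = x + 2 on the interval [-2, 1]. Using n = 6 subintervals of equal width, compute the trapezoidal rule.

4.5

Δx = (1 − (-2))/6 = 0.5.
r(-2) = 0, r(-1.5) = 0.5, r(-1) = 1, r(-0.5) = 1.5, r(0) = 2, r(0.5) = 2.5, r(1) = 3.
T_6 = (Δx/2)·[r(x_0) + 2r(x_1) + ... + 2r(x_{5}) + r(x_6)].
Sum = 4.5.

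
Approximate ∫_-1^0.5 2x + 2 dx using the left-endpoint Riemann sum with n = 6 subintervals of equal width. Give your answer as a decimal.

Δx = (0.5 − (-1))/6 = 0.25.
Left endpoints: -1, -0.75, -0.5, -0.25, 0, 0.25.
f(-1) = 0, f(-0.75) = 0.5, f(-0.5) = 1, f(-0.25) = 1.5, f(0) = 2, f(0.25) = 2.5.
Sum = Δx · [f(-1) + f(-0.75) + f(-0.5) + ...].
Sum = 1.875.

1.875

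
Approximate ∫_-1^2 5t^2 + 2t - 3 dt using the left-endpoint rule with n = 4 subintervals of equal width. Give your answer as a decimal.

Δt = (2 − (-1))/4 = 0.75.
Left endpoints: -1, -0.25, 0.5, 1.25.
f(-1) = 0, f(-0.25) = -3.1875, f(0.5) = -0.75, f(1.25) = 7.3125.
Sum = Δt · [f(-1) + f(-0.25) + f(0.5) + f(1.25)].
Sum = 2.53125.

2.53125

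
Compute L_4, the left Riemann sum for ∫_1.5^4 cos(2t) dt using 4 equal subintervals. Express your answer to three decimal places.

Δt = (4 − 1.5)/4 = 0.625.
Left endpoints: 1.5, 2.125, 2.75, 3.375.
f(1.5) ≈ -0.990, f(2.125) ≈ -0.446, f(2.75) ≈ 0.709, f(3.375) ≈ 0.893.
Sum = Δt · [f(1.5) + f(2.125) + f(2.75) + f(3.375)].
Sum ≈ 0.103.

0.103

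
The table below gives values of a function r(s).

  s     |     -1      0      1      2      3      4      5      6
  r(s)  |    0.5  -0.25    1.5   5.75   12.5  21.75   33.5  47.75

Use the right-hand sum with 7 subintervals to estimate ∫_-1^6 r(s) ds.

122.5

Δs = 1.
Sum = 1·[(-0.25) + 1.5 + 5.75 + 12.5 + 21.75 + 33.5 + 47.75] = 122.5.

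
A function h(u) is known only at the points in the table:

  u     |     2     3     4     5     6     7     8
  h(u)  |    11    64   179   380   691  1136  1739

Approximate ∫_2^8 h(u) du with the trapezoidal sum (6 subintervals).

3325

Δu = 1.
T_6 = (1/2)·[11 + 2·64 + 2·179 + 2·380 + 2·691 + 2·1136 + 1739] = 3325.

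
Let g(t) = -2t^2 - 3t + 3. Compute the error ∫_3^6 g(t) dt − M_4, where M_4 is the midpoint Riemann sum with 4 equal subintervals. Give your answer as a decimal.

-0.28125

Exact integral: ∫_3^6 g(t) dt = -157.5.
M_4 = -157.21875.
Error = -157.5 − (-157.21875) = -0.28125.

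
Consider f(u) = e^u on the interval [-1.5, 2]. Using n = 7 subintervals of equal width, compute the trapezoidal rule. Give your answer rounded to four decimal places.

7.3146

Δu = (2 − (-1.5))/7 = 0.5.
f(-1.5) ≈ 0.2231, f(-1) ≈ 0.3679, f(-0.5) ≈ 0.6065, f(0) ≈ 1.0000, f(0.5) ≈ 1.6487, f(1) ≈ 2.7183, f(1.5) ≈ 4.4817, f(2) ≈ 7.3891.
T_7 = (Δu/2)·[f(u_0) + 2f(u_1) + ... + 2f(u_{6}) + f(u_7)].
Sum ≈ 7.3146.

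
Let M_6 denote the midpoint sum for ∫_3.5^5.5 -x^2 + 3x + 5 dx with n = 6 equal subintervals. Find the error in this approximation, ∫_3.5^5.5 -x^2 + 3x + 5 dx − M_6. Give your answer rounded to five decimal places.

-0.01852

Exact integral: ∫_3.5^5.5 f(x) dx ≈ -4.1666667.
M_6 ≈ -4.1481481.
Error ≈ -4.1666667 − (-4.1481481) ≈ -0.01852.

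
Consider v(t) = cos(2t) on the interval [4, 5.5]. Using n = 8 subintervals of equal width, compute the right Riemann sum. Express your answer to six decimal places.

-0.968935

Δt = (5.5 − 4)/8 = 0.1875.
Right endpoints: 4.1875, 4.375, 4.5625, 4.75, 4.9375, 5.125, 5.3125, 5.5.
v(4.1875) ≈ -0.497764, v(4.375) ≈ -0.780846, v(4.5625) ≈ -0.955402, v(4.75) ≈ -0.997172, v(4.9375) ≈ -0.900351, v(5.125) ≈ -0.678394, v(5.3125) ≈ -0.362151, v(5.5) ≈ 0.004426.
Sum = Δt · [v(4.1875) + v(4.375) + v(4.5625) + ...].
Sum ≈ -0.968935.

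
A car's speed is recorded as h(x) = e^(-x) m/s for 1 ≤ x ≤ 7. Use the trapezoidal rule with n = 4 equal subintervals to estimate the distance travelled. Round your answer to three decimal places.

Δx = (7 − 1)/4 = 1.5.
h(1) ≈ 0.368, h(2.5) ≈ 0.082, h(4) ≈ 0.018, h(5.5) ≈ 0.004, h(7) ≈ 0.001.
T_4 = (Δx/2)·[h(x_0) + 2h(x_1) + 2h(x_2) + 2h(x_3) + h(x_4)].
Sum ≈ 0.433.

0.433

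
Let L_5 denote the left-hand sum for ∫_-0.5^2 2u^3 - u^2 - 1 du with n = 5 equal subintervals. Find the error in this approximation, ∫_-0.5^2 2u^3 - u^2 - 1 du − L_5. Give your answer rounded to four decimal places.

Exact integral: ∫_-0.5^2 f(u) du ≈ 2.760417.
L_5 = 0.
Error ≈ 2.760417 − 0 ≈ 2.7604.

2.7604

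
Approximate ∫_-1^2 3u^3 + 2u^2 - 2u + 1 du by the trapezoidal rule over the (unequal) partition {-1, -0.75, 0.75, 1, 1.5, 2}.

Subinterval widths: 0.25, 1.5, 0.25, 0.5, 0.5.
f(-1) = 2, f(-0.75) = 2.359375, f(0.75) = 1.890625, f(1) = 4, f(1.5) = 12.625, f(2) = 29.
On each subinterval the trapezoid contributes (Δu_i/2)·[f(u_{i-1}) + f(u_i)].
Sum = 19.03125.

19.03125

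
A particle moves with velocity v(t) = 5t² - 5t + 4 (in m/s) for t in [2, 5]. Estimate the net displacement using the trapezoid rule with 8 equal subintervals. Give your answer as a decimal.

154.8515625

Δt = (5 − 2)/8 = 0.375.
v(2) = 14, v(2.375) = 20.328125, v(2.75) = 28.0625, v(3.125) = 37.203125, v(3.5) = 47.75, v(3.875) = 59.703125, v(4.25) = 73.0625, v(4.625) = 87.828125, v(5) = 104.
T_8 = (Δt/2)·[v(t_0) + 2v(t_1) + ... + 2v(t_{7}) + v(t_8)].
Sum = 154.8515625.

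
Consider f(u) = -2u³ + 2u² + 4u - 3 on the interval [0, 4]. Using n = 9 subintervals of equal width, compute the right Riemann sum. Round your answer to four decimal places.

Δu = (4 − 0)/9 = 4/9.
Right endpoints: 4/9, 8/9, 4/3, 16/9, 20/9, 8/3, 28/9, 32/9, 4.
f(4/9) = -731/729, f(8/9) = 533/729, f(4/3) = 31/27, f(16/9) = -587/729, f(20/9) = -4507/729, f(8/3) = -433/27, f(28/9) = -22907/729, f(32/9) = -38923/729, f(4) = -83.
Sum = Δu · [f(4/9) + f(8/9) + f(4/3) + ...].
Sum ≈ -84.4280.

-84.4280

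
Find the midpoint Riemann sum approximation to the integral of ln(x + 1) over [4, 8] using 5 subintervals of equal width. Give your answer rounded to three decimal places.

Δx = (8 − 4)/5 = 0.8.
Midpoints: 4.4, 5.2, 6, 6.8, 7.6.
f(4.4) ≈ 1.686, f(5.2) ≈ 1.825, f(6) ≈ 1.946, f(6.8) ≈ 2.054, f(7.6) ≈ 2.152.
Sum = Δx · [f(4.4) + f(5.2) + f(6) + f(6.8) + f(7.6)].
Sum ≈ 7.730.

7.730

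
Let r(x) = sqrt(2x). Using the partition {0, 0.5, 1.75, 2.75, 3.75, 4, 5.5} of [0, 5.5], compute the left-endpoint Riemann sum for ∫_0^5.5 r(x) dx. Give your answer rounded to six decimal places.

10.393330

Subinterval widths: 0.5, 1.25, 1, 1, 0.25, 1.5.
Left endpoints: 0, 0.5, 1.75, 2.75, 3.75, 4.
r(0) ≈ 0.000000, r(0.5) ≈ 1.000000, r(1.75) ≈ 1.870829, r(2.75) ≈ 2.345208, r(3.75) ≈ 2.738613, r(4) ≈ 2.828427.
Sum = Σ Δx_i · r(x_i).
Sum ≈ 10.393330.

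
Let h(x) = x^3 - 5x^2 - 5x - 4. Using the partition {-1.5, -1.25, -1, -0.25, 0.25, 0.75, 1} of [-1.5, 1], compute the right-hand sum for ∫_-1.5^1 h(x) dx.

Subinterval widths: 0.25, 0.25, 0.75, 0.5, 0.5, 0.25.
Right endpoints: -1.25, -1, -0.25, 0.25, 0.75, 1.
h(-1.25) = -7.515625, h(-1) = -5, h(-0.25) = -3.078125, h(0.25) = -5.546875, h(0.75) = -10.140625, h(1) = -13.
Sum = Σ Δx_i · h(x_i).
Sum = -16.53125.

-16.53125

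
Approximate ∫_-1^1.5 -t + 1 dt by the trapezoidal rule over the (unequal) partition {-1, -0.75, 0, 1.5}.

Subinterval widths: 0.25, 0.75, 1.5.
f(-1) = 2, f(-0.75) = 1.75, f(0) = 1, f(1.5) = -0.5.
On each subinterval the trapezoid contributes (Δt_i/2)·[f(t_{i-1}) + f(t_i)].
Sum = 1.875.

1.875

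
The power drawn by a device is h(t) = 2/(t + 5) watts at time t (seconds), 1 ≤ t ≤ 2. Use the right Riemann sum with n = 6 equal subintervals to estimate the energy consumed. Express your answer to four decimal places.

Δt = (2 − 1)/6 = 1/6.
Right endpoints: 7/6, 4/3, 1.5, 5/3, 11/6, 2.
h(7/6) = 12/37, h(4/3) = 6/19, h(1.5) = 4/13, h(5/3) = 0.3, h(11/6) = 12/41, h(2) = 2/7.
Sum = Δt · [h(7/6) + h(4/3) + h(1.5) + ...].
Sum ≈ 0.3044.

0.3044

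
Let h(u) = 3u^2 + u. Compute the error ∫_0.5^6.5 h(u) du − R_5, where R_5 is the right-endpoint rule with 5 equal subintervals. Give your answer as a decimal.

Exact integral: ∫_0.5^6.5 h(u) du = 295.5.
R_5 = 379.02.
Error = 295.5 − 379.02 = -83.52.

-83.52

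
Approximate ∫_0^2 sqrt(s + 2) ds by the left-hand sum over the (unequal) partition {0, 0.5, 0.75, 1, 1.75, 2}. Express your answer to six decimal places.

Subinterval widths: 0.5, 0.25, 0.25, 0.75, 0.25.
Left endpoints: 0, 0.5, 0.75, 1, 1.75.
f(0) ≈ 1.414214, f(0.5) ≈ 1.581139, f(0.75) ≈ 1.658312, f(1) ≈ 1.732051, f(1.75) ≈ 1.936492.
Sum = Σ Δs_i · f(s_i).
Sum ≈ 3.300131.

3.300131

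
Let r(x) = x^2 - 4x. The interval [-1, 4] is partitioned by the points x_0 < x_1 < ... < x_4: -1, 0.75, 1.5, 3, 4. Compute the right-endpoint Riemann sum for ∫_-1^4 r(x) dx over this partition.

-11.578125

Subinterval widths: 1.75, 0.75, 1.5, 1.
Right endpoints: 0.75, 1.5, 3, 4.
r(0.75) = -2.4375, r(1.5) = -3.75, r(3) = -3, r(4) = 0.
Sum = Σ Δx_i · r(x_i).
Sum = -11.578125.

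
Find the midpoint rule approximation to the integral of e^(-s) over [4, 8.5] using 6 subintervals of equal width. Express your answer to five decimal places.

0.01769

Δs = (8.5 − 4)/6 = 0.75.
Midpoints: 4.375, 5.125, 5.875, 6.625, 7.375, 8.125.
f(4.375) ≈ 0.01259, f(5.125) ≈ 0.00595, f(5.875) ≈ 0.00281, f(6.625) ≈ 0.00133, f(7.375) ≈ 0.00063, f(8.125) ≈ 0.00030.
Sum = Δs · [f(4.375) + f(5.125) + f(5.875) + ...].
Sum ≈ 0.01769.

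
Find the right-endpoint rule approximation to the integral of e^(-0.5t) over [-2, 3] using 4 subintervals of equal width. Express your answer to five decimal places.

3.59223

Δt = (3 − (-2))/4 = 1.25.
Right endpoints: -0.75, 0.5, 1.75, 3.
f(-0.75) ≈ 1.45499, f(0.5) ≈ 0.77880, f(1.75) ≈ 0.41686, f(3) ≈ 0.22313.
Sum = Δt · [f(-0.75) + f(0.5) + f(1.75) + f(3)].
Sum ≈ 3.59223.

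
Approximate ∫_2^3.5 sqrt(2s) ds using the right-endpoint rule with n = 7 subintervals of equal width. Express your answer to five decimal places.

Δs = (3.5 − 2)/7 = 3/14.
Right endpoints: 31/14, 17/7, 37/14, 20/7, 43/14, 23/7, 3.5.
f(31/14) ≈ 2.10442, f(17/7) ≈ 2.20389, f(37/14) ≈ 2.29907, f(20/7) ≈ 2.39046, f(43/14) ≈ 2.47848, f(23/7) ≈ 2.56348, f(3.5) ≈ 2.64575.
Sum = Δs · [f(31/14) + f(17/7) + f(37/14) + ...].
Sum ≈ 3.57547.

3.57547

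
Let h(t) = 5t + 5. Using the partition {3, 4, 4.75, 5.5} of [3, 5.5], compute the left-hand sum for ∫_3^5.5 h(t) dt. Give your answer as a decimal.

Subinterval widths: 1, 0.75, 0.75.
Left endpoints: 3, 4, 4.75.
h(3) = 20, h(4) = 25, h(4.75) = 28.75.
Sum = Σ Δt_i · h(t_i).
Sum = 60.3125.

60.3125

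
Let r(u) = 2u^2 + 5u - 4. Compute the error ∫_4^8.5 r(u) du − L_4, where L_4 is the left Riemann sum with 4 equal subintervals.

Exact integral: ∫_4^8.5 r(u) du = 489.375.
L_4 = 415.3359375.
Error = 489.375 − 415.3359375 = 74.0390625.

74.0390625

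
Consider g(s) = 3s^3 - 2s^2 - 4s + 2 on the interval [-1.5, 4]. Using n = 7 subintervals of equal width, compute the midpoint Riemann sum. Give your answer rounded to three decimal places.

Δs = (4 − (-1.5))/7 = 11/14.
Midpoints: -31/28, -9/28, 13/28, 1.25, 57/28, 79/28, 101/28.
g(-31/28) = -2069/21952, g(-9/28) = 65405/21952, g(13/28) = 263/21952, g(1.25) = -0.265625, g(57/28) = 238787/21952, g(79/28) = 925781/21952, g(101/28) = 2246815/21952.
Sum = Δs · [g(-31/28) + g(-9/28) + g(13/28) + ...].
Sum ≈ 124.169.

124.169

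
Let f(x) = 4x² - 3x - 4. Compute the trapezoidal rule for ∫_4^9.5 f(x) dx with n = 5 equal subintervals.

Δx = (9.5 − 4)/5 = 1.1.
f(4) = 48, f(5.1) = 84.74, f(6.2) = 131.16, f(7.3) = 187.26, f(8.4) = 253.04, f(9.5) = 328.5.
T_5 = (Δx/2)·[f(x_0) + 2f(x_1) + ... + 2f(x_{4}) + f(x_5)].
Sum = 928.895.

928.895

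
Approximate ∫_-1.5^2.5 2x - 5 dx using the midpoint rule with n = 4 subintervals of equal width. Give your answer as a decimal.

-16

Δx = (2.5 − (-1.5))/4 = 1.
Midpoints: -1, 0, 1, 2.
f(-1) = -7, f(0) = -5, f(1) = -3, f(2) = -1.
Sum = Δx · [f(-1) + f(0) + f(1) + f(2)].
Sum = -16.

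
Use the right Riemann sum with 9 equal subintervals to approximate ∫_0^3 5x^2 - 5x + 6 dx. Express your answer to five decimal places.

45.77778

Δx = (3 − 0)/9 = 1/3.
Right endpoints: 1/3, 2/3, 1, 4/3, 5/3, 2, 7/3, 8/3, 3.
f(1/3) = 44/9, f(2/3) = 44/9, f(1) = 6, f(4/3) = 74/9, f(5/3) = 104/9, f(2) = 16, f(7/3) = 194/9, f(8/3) = 254/9, f(3) = 36.
Sum = Δx · [f(1/3) + f(2/3) + f(1) + ...].
Sum ≈ 45.77778.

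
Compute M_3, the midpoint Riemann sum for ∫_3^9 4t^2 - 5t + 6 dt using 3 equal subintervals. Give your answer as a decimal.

Δt = (9 − 3)/3 = 2.
Midpoints: 4, 6, 8.
f(4) = 50, f(6) = 120, f(8) = 222.
Sum = Δt · [f(4) + f(6) + f(8)].
Sum = 784.

784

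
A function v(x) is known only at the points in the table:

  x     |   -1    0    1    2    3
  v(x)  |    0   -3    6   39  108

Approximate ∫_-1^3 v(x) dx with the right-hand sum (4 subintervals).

150

Δx = 1.
Sum = 1·[(-3) + 6 + 39 + 108] = 150.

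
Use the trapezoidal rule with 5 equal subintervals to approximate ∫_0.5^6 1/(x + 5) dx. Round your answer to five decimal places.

0.69563

Δx = (6 − 0.5)/5 = 1.1.
f(0.5) = 2/11, f(1.6) = 5/33, f(2.7) = 10/77, f(3.8) = 5/44, f(4.9) = 10/99, f(6) = 1/11.
T_5 = (Δx/2)·[f(x_0) + 2f(x_1) + ... + 2f(x_{4}) + f(x_5)].
Sum ≈ 0.69563.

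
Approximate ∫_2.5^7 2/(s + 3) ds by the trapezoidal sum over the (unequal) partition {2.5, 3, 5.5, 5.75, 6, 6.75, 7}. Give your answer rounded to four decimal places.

Subinterval widths: 0.5, 2.5, 0.25, 0.25, 0.75, 0.25.
f(2.5) = 4/11, f(3) = 1/3, f(5.5) = 4/17, f(5.75) = 8/35, f(6) = 2/9, f(6.75) = 8/39, f(7) = 0.2.
On each subinterval the trapezoid contributes (Δs_i/2)·[f(s_{i-1}) + f(s_i)].
Sum ≈ 1.2103.

1.2103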